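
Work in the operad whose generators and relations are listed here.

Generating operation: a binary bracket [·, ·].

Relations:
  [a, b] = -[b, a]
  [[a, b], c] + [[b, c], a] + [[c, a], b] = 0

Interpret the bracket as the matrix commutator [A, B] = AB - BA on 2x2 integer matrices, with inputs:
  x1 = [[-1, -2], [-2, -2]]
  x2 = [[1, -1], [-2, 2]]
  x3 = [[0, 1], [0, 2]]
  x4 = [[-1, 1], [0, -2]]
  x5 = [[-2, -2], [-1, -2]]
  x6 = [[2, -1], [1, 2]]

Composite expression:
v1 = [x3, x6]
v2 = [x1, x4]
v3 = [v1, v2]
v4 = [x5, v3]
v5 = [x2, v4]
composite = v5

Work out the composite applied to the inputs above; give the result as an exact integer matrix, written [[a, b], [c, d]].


[[-100, -12], [124, 100]]

[x3, x6] = [[1, 2], [2, -1]]
[x1, x4] = [[2, 3], [-2, -2]]
[[x3, x6], [x1, x4]] = [[-10, -2], [12, 10]]
[x5, [[x3, x6], [x1, x4]]] = [[-26, -40], [20, 26]]
[x2, [x5, [[x3, x6], [x1, x4]]]] = [[-100, -12], [124, 100]]


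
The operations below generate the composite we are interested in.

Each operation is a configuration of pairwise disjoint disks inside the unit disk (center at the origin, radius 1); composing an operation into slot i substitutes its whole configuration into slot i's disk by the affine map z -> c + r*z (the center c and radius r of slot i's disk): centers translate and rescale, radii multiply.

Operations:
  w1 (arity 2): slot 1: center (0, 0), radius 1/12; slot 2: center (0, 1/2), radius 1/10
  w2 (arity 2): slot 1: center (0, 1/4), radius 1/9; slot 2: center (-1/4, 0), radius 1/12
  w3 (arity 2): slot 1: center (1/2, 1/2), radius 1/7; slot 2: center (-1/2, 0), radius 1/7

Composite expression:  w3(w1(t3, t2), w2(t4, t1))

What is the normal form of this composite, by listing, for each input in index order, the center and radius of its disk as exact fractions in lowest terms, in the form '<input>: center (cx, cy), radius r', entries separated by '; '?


t1: center (-15/28, 0), radius 1/84; t2: center (1/2, 4/7), radius 1/70; t3: center (1/2, 1/2), radius 1/84; t4: center (-1/2, 1/28), radius 1/63

Below w3, radii multiply path by path; the t-disk centers shift.
input t3: applying the 2 nested substitutions gives center (1/2, 1/2), radius 1/84
input t2: applying the 2 nested substitutions gives center (1/2, 4/7), radius 1/70
input t4: applying the 2 nested substitutions gives center (-1/2, 1/28), radius 1/63
input t1: applying the 2 nested substitutions gives center (-15/28, 0), radius 1/84


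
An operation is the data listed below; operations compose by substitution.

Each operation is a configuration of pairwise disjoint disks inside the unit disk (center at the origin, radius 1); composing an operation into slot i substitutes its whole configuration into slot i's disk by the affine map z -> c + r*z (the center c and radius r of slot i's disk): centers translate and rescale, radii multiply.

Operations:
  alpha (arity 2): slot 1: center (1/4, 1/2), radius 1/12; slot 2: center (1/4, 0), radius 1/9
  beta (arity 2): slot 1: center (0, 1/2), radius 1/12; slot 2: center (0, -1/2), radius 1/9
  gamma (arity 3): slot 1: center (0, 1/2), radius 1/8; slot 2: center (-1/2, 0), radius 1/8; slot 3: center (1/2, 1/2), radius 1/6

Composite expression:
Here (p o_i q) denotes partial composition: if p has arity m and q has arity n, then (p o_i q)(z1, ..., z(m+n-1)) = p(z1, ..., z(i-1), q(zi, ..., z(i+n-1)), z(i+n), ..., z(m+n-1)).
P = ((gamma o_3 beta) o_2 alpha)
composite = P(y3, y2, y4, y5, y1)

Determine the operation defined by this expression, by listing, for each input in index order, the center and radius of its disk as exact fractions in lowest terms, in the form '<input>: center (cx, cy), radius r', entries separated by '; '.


Below gamma, radii multiply path by path; the y-disk centers shift.
for y3, the 1-step affine chain lands on center (0, 1/2), radius 1/8
for y2, the 2-step affine chain lands on center (-15/32, 1/16), radius 1/96
for y4, the 2-step affine chain lands on center (-15/32, 0), radius 1/72
for y5, the 2-step affine chain lands on center (1/2, 7/12), radius 1/72
for y1, the 2-step affine chain lands on center (1/2, 5/12), radius 1/54

y1: center (1/2, 5/12), radius 1/54; y2: center (-15/32, 1/16), radius 1/96; y3: center (0, 1/2), radius 1/8; y4: center (-15/32, 0), radius 1/72; y5: center (1/2, 7/12), radius 1/72


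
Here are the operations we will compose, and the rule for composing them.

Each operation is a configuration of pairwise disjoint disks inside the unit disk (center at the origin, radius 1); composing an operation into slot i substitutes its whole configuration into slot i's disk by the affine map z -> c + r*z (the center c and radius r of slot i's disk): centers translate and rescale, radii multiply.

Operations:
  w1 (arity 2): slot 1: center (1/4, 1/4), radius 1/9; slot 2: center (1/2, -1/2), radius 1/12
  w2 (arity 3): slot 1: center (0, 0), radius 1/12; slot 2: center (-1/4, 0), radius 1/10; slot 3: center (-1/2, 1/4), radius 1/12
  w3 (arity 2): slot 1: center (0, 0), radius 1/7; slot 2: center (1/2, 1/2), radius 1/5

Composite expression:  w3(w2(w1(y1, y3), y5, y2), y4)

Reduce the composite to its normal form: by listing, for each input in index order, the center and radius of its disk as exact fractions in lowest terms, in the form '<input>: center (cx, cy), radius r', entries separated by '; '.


y1: center (1/336, 1/336), radius 1/756; y2: center (-1/14, 1/28), radius 1/84; y3: center (1/168, -1/168), radius 1/1008; y4: center (1/2, 1/2), radius 1/5; y5: center (-1/28, 0), radius 1/70

Follow each y-input down from w3: c' goes to c + r*c', radius to r*r'.
input y1: applying the 3 nested substitutions gives center (1/336, 1/336), radius 1/756
input y3: applying the 3 nested substitutions gives center (1/168, -1/168), radius 1/1008
input y5: applying the 2 nested substitutions gives center (-1/28, 0), radius 1/70
input y2: applying the 2 nested substitutions gives center (-1/14, 1/28), radius 1/84
input y4: applying the 1 nested substitution gives center (1/2, 1/2), radius 1/5


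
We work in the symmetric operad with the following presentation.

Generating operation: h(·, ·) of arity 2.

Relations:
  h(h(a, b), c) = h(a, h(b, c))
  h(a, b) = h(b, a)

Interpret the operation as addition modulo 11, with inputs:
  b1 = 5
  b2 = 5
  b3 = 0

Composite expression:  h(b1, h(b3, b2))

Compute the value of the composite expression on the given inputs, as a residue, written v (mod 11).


10 (mod 11)

h(b3, b2) = 5
h(b1, h(b3, b2)) = 10


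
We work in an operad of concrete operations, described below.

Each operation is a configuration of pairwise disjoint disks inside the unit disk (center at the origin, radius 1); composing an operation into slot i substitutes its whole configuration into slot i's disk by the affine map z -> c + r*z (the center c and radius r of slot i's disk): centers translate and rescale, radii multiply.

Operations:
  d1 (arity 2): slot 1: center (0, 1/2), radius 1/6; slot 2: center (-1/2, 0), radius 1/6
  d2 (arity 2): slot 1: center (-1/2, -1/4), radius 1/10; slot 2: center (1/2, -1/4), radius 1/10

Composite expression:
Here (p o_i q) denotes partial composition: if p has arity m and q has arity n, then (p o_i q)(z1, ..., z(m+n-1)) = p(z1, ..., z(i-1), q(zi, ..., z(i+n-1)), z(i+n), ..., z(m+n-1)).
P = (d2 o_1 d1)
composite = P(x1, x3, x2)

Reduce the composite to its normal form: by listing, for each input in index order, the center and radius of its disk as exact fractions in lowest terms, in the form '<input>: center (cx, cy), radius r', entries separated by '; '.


Only the slot chain above each x matters under d2; compose those maps.
for x1, the 2-step affine chain lands on center (-1/2, -1/5), radius 1/60
for x3, the 2-step affine chain lands on center (-11/20, -1/4), radius 1/60
for x2, the 1-step affine chain lands on center (1/2, -1/4), radius 1/10

x1: center (-1/2, -1/5), radius 1/60; x2: center (1/2, -1/4), radius 1/10; x3: center (-11/20, -1/4), radius 1/60


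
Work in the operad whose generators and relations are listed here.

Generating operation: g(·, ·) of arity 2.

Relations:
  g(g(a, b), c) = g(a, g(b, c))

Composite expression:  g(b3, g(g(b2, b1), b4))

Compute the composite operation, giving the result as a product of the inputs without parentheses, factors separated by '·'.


b3 · b2 · b1 · b4

The g-tree's shape is irrelevant; the b-reading-order decides.
g(b2, b1) flattens to b2 · b1
g(g(b2, b1), b4) flattens to b2 · b1 · b4
g(b3, g(g(b2, b1), b4)) flattens to b3 · b2 · b1 · b4


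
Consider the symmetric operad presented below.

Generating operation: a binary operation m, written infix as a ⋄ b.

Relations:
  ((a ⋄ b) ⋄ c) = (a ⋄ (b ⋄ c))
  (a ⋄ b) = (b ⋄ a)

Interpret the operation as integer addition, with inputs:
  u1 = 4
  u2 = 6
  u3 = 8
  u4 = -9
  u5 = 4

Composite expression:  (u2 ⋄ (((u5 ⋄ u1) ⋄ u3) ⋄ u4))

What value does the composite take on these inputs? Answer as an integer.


13

(u5 ⋄ u1) = 8
((u5 ⋄ u1) ⋄ u3) = 16
(((u5 ⋄ u1) ⋄ u3) ⋄ u4) = 7
(u2 ⋄ (((u5 ⋄ u1) ⋄ u3) ⋄ u4)) = 13


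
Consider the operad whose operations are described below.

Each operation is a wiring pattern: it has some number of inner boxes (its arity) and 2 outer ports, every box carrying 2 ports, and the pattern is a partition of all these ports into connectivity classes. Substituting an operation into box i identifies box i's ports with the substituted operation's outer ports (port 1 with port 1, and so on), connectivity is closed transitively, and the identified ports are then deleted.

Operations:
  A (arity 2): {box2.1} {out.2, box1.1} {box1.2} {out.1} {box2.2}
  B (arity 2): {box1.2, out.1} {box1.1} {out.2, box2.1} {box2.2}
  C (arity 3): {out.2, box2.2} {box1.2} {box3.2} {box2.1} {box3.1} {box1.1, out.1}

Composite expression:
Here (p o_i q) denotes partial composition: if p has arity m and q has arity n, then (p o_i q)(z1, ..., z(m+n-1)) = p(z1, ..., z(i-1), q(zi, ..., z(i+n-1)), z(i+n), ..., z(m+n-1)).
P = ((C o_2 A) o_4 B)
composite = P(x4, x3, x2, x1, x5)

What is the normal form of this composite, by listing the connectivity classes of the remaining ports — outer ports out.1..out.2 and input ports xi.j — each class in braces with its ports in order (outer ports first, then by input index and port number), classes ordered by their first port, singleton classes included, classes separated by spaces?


{out.1, x4.1} {out.2, x3.1} {x1.1} {x1.2} {x2.1} {x2.2} {x3.2} {x4.2} {x5.1} {x5.2}


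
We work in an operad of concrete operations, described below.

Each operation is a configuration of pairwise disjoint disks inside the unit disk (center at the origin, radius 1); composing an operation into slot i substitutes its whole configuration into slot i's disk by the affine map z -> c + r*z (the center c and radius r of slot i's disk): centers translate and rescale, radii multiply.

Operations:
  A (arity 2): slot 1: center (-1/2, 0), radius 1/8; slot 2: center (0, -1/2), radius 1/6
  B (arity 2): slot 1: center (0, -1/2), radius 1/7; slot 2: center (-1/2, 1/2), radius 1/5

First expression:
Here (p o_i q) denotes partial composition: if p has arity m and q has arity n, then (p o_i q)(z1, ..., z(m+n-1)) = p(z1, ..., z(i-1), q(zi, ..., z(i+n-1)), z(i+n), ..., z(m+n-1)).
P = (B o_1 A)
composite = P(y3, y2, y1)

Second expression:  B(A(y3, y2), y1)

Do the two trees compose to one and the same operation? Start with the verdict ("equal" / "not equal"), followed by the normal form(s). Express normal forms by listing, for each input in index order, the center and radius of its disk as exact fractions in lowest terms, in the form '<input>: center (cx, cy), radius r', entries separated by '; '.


equal: each reduces to y1: center (-1/2, 1/2), radius 1/5; y2: center (0, -4/7), radius 1/42; y3: center (-1/14, -1/2), radius 1/56

The first composite normalizes to y1: center (-1/2, 1/2), radius 1/5; y2: center (0, -4/7), radius 1/42; y3: center (-1/14, -1/2), radius 1/56
The second composite normalizes to y1: center (-1/2, 1/2), radius 1/5; y2: center (0, -4/7), radius 1/42; y3: center (-1/14, -1/2), radius 1/56
Same normal form: equal.


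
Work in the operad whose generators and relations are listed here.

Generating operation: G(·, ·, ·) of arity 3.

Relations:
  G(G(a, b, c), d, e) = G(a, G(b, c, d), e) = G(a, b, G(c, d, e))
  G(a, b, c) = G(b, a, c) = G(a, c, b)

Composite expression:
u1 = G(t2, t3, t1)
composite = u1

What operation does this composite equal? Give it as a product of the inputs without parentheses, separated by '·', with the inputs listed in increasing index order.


t1 · t2 · t3

With G associative and commutative, the t-input set is all that matters.
G(t2, t3, t1) reduces to t2 · t3 · t1
rearranged into index order: t1 · t2 · t3


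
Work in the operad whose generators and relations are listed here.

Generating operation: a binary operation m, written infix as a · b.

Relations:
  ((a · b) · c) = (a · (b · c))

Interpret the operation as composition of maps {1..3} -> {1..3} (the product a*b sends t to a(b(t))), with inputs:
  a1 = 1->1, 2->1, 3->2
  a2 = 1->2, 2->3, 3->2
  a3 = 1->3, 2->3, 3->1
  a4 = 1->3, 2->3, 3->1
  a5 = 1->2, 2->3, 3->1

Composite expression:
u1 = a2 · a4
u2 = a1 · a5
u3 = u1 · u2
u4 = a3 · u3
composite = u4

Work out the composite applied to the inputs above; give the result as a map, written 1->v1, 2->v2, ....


(a2 · a4) = 1->2, 2->2, 3->2
(a1 · a5) = 1->1, 2->2, 3->1
((a2 · a4) · (a1 · a5)) = 1->2, 2->2, 3->2
(a3 · ((a2 · a4) · (a1 · a5))) = 1->3, 2->3, 3->3

1->3, 2->3, 3->3


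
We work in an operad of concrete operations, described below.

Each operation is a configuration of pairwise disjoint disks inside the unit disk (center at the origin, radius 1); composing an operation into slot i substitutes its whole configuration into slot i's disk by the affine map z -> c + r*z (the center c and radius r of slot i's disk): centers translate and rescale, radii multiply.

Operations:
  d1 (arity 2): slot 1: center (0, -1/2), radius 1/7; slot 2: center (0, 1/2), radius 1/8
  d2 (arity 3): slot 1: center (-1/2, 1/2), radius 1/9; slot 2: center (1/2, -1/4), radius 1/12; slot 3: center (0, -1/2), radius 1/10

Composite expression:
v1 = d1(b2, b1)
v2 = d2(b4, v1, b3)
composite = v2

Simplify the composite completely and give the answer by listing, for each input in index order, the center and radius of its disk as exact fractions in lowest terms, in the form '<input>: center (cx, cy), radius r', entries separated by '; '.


Each b-disk chains the slot maps above it in d2; radii multiply.
input b4: applying the 1 nested substitution gives center (-1/2, 1/2), radius 1/9
input b2: applying the 2 nested substitutions gives center (1/2, -7/24), radius 1/84
input b1: applying the 2 nested substitutions gives center (1/2, -5/24), radius 1/96
input b3: applying the 1 nested substitution gives center (0, -1/2), radius 1/10

b1: center (1/2, -5/24), radius 1/96; b2: center (1/2, -7/24), radius 1/84; b3: center (0, -1/2), radius 1/10; b4: center (-1/2, 1/2), radius 1/9


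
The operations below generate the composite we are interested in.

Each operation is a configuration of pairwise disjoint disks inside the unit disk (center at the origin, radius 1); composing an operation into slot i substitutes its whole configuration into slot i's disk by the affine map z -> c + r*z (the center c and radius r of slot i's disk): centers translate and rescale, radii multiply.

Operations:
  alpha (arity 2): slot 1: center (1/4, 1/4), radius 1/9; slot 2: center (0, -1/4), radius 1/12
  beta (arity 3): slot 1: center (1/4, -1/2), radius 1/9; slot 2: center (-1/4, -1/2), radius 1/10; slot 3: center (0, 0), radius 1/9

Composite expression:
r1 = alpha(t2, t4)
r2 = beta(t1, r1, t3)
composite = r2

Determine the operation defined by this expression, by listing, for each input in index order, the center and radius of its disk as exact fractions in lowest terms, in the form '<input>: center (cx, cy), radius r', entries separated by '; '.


Follow each t-input down from beta: c' goes to c + r*c', radius to r*r'.
t1 passes through 1 substitution, ending at center (1/4, -1/2), radius 1/9
t2 passes through 2 substitutions, ending at center (-9/40, -19/40), radius 1/90
t4 passes through 2 substitutions, ending at center (-1/4, -21/40), radius 1/120
t3 passes through 1 substitution, ending at center (0, 0), radius 1/9

t1: center (1/4, -1/2), radius 1/9; t2: center (-9/40, -19/40), radius 1/90; t3: center (0, 0), radius 1/9; t4: center (-1/4, -21/40), radius 1/120


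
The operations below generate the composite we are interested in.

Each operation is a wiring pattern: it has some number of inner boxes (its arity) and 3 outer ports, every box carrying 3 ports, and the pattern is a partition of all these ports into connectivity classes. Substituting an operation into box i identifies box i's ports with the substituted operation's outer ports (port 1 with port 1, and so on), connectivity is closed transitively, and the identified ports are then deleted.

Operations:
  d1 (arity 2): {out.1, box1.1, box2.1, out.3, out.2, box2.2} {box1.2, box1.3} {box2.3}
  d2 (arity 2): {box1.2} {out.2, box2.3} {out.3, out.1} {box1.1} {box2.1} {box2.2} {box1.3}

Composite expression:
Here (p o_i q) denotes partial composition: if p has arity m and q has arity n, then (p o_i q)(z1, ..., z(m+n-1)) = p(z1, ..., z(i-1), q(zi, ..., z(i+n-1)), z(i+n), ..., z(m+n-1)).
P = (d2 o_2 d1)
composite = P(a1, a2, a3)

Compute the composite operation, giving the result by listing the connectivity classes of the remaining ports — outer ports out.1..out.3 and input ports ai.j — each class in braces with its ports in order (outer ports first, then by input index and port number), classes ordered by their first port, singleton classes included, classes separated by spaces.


{out.1, out.3} {out.2, a2.1, a3.1, a3.2} {a1.1} {a1.2} {a1.3} {a2.2, a2.3} {a3.3}


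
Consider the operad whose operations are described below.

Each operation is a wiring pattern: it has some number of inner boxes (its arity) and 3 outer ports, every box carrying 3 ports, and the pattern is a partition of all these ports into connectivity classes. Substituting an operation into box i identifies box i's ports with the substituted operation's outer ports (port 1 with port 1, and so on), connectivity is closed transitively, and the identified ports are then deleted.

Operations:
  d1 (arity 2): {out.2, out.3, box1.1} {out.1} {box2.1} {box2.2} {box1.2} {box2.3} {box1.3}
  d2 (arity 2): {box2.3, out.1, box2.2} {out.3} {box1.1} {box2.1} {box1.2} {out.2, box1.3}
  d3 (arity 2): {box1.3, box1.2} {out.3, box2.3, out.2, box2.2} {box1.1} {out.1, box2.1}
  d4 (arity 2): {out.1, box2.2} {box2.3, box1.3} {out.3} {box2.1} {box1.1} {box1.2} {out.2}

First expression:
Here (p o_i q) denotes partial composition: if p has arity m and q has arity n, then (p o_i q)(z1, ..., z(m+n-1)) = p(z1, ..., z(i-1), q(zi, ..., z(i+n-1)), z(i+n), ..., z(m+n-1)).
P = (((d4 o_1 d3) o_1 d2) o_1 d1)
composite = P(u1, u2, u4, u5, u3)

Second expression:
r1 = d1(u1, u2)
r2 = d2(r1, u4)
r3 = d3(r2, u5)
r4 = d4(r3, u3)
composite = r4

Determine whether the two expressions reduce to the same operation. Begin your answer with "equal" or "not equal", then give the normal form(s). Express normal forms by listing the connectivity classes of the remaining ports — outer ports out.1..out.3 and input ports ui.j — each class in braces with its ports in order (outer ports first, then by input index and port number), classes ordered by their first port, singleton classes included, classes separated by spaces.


The first expression, normalized: {out.1, u3.2} {out.2} {out.3} {u1.1} {u1.2} {u1.3} {u2.1} {u2.2} {u2.3} {u3.1} {u3.3, u5.2, u5.3} {u4.1} {u4.2, u4.3} {u5.1}
The second expression, normalized: {out.1, u3.2} {out.2} {out.3} {u1.1} {u1.2} {u1.3} {u2.1} {u2.2} {u2.3} {u3.1} {u3.3, u5.2, u5.3} {u4.1} {u4.2, u4.3} {u5.1}
Identical normal forms: equal.

equal; the common form is {out.1, u3.2} {out.2} {out.3} {u1.1} {u1.2} {u1.3} {u2.1} {u2.2} {u2.3} {u3.1} {u3.3, u5.2, u5.3} {u4.1} {u4.2, u4.3} {u5.1}


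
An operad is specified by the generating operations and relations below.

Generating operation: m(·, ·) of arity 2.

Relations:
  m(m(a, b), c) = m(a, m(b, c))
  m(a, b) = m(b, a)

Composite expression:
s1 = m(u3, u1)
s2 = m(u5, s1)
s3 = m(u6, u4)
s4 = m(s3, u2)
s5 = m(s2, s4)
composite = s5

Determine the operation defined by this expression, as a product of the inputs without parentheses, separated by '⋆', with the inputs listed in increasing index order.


u1 ⋆ u2 ⋆ u3 ⋆ u4 ⋆ u5 ⋆ u6

Shape and order are irrelevant to m; the u-input set decides.
m(u3, u1) flattens to u3 ⋆ u1
m(u5, m(u3, u1)) flattens to u5 ⋆ u3 ⋆ u1
m(u6, u4) flattens to u6 ⋆ u4
m(m(u6, u4), u2) flattens to u6 ⋆ u4 ⋆ u2
m(m(u5, m(u3, u1)), m(m(u6, u4), u2)) flattens to u5 ⋆ u3 ⋆ u1 ⋆ u6 ⋆ u4 ⋆ u2
sorting the factors by input index: u1 ⋆ u2 ⋆ u3 ⋆ u4 ⋆ u5 ⋆ u6


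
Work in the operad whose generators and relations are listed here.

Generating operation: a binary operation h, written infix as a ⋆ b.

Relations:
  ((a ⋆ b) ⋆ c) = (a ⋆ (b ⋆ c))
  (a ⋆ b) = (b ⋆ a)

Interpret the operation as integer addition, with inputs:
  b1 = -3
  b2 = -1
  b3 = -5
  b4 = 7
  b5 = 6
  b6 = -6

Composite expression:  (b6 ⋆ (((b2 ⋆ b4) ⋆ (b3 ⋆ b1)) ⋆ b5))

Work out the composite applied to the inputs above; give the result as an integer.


-2

(b2 ⋆ b4) = 6
(b3 ⋆ b1) = -8
((b2 ⋆ b4) ⋆ (b3 ⋆ b1)) = -2
(((b2 ⋆ b4) ⋆ (b3 ⋆ b1)) ⋆ b5) = 4
(b6 ⋆ (((b2 ⋆ b4) ⋆ (b3 ⋆ b1)) ⋆ b5)) = -2


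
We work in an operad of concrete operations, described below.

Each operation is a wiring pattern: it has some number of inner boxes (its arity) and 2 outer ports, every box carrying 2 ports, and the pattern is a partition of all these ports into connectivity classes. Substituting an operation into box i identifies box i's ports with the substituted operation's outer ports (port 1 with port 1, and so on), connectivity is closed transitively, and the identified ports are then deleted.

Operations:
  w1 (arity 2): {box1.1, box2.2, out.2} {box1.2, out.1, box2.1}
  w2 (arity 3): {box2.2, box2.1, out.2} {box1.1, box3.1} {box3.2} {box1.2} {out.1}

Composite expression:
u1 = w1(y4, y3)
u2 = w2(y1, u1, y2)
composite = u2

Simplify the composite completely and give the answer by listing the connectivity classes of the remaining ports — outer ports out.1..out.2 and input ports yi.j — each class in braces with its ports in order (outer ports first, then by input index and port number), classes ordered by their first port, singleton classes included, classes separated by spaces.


{out.1} {out.2, y3.1, y3.2, y4.1, y4.2} {y1.1, y2.1} {y1.2} {y2.2}

After gluing at w2, chains via deleted ports link the y-ports.
through w1, on inputs (y4, y3): {out.1, y3.1, y4.2} {out.2, y3.2, y4.1} (out.j = stage outer ports)
through w2, on inputs (y1, y4, y3, y2): {out.1} {out.2, y3.1, y3.2, y4.1, y4.2} {y1.1, y2.1} {y1.2} {y2.2} (out.j = stage outer ports)


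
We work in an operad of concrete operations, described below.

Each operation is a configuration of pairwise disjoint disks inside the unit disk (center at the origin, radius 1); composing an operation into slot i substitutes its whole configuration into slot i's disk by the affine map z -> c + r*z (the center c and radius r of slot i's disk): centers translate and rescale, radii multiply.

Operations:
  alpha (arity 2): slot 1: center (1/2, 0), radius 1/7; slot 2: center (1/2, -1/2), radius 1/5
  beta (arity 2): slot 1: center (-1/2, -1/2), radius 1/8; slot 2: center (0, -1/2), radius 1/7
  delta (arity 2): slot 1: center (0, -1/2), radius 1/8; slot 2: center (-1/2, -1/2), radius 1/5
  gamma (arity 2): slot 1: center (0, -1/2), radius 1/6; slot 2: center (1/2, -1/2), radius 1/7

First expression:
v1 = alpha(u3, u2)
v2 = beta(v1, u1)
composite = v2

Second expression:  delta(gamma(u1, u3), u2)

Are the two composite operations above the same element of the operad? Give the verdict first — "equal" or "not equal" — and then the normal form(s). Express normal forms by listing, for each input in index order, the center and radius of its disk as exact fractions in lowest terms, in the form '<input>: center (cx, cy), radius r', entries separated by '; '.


not equal: they reduce to u1: center (0, -1/2), radius 1/7; u2: center (-7/16, -9/16), radius 1/40; u3: center (-7/16, -1/2), radius 1/56 and u1: center (0, -9/16), radius 1/48; u2: center (-1/2, -1/2), radius 1/5; u3: center (1/16, -9/16), radius 1/56

The first composite normalizes to u1: center (0, -1/2), radius 1/7; u2: center (-7/16, -9/16), radius 1/40; u3: center (-7/16, -1/2), radius 1/56
The second composite normalizes to u1: center (0, -9/16), radius 1/48; u2: center (-1/2, -1/2), radius 1/5; u3: center (1/16, -9/16), radius 1/56
They disagree, so not equal.


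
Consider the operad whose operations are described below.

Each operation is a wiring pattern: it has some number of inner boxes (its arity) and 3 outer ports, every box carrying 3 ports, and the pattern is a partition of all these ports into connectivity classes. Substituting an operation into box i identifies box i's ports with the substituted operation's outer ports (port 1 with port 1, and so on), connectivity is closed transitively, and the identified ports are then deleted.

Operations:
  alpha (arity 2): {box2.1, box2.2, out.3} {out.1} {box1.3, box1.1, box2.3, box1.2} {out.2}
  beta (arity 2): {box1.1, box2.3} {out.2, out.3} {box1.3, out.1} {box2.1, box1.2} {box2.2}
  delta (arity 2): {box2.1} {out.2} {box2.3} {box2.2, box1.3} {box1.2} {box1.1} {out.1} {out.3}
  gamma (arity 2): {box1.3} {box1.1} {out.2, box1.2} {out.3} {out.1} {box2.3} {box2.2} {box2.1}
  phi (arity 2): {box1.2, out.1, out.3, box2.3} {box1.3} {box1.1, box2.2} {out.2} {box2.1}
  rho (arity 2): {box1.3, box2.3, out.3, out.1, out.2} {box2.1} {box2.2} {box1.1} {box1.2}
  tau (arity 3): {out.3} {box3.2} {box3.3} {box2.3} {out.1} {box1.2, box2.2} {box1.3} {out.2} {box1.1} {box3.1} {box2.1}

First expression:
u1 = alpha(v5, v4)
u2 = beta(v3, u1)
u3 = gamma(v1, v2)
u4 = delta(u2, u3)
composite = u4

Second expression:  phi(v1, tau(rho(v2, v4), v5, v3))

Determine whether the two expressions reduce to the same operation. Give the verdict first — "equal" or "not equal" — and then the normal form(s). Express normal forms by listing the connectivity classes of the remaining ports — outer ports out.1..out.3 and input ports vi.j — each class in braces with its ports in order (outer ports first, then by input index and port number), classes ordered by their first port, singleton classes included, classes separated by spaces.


not equal; the first gives {out.1} {out.2} {out.3} {v1.1} {v1.2} {v1.3} {v2.1} {v2.2} {v2.3} {v3.1, v4.1, v4.2} {v3.2} {v3.3} {v4.3, v5.1, v5.2, v5.3} and the second {out.1, out.3, v1.2} {out.2} {v1.1} {v1.3} {v2.1} {v2.2} {v2.3, v4.3, v5.2} {v3.1} {v3.2} {v3.3} {v4.1} {v4.2} {v5.1} {v5.3}

The first expression reduces to {out.1} {out.2} {out.3} {v1.1} {v1.2} {v1.3} {v2.1} {v2.2} {v2.3} {v3.1, v4.1, v4.2} {v3.2} {v3.3} {v4.3, v5.1, v5.2, v5.3}
The second expression reduces to {out.1, out.3, v1.2} {out.2} {v1.1} {v1.3} {v2.1} {v2.2} {v2.3, v4.3, v5.2} {v3.1} {v3.2} {v3.3} {v4.1} {v4.2} {v5.1} {v5.3}
The normal forms differ: not equal.


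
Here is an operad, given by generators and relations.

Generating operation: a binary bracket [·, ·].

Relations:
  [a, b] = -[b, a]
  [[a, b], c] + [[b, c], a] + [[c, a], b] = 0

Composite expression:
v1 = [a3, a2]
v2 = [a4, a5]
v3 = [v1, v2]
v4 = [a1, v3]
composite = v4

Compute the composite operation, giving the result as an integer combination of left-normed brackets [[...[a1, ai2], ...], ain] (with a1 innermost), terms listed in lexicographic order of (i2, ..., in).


Expand each bracket as ab - ba; the a1-initial words give the coefficients.
Composite bracket: [a1, [[a3, a2], [a4, a5]]]
Expanding via [a, b] = ab - ba: 16 signed words (2^4 = 16).
Collect the words opening with a1:
  a1a2a3a4a5 (sign -1) contributes -[[[[a1, a2], a3], a4], a5]
  a1a2a3a5a4 (sign +1) contributes +[[[[a1, a2], a3], a5], a4]
  a1a3a2a4a5 (sign +1) contributes +[[[[a1, a3], a2], a4], a5]
  a1a3a2a5a4 (sign -1) contributes -[[[[a1, a3], a2], a5], a4]
  a1a4a5a2a3 (sign +1) contributes +[[[[a1, a4], a5], a2], a3]
  a1a4a5a3a2 (sign -1) contributes -[[[[a1, a4], a5], a3], a2]
  a1a5a4a2a3 (sign -1) contributes -[[[[a1, a5], a4], a2], a3]
  a1a5a4a3a2 (sign +1) contributes +[[[[a1, a5], a4], a3], a2]

-[[[[a1, a2], a3], a4], a5] + [[[[a1, a2], a3], a5], a4] + [[[[a1, a3], a2], a4], a5] - [[[[a1, a3], a2], a5], a4] + [[[[a1, a4], a5], a2], a3] - [[[[a1, a4], a5], a3], a2] - [[[[a1, a5], a4], a2], a3] + [[[[a1, a5], a4], a3], a2]


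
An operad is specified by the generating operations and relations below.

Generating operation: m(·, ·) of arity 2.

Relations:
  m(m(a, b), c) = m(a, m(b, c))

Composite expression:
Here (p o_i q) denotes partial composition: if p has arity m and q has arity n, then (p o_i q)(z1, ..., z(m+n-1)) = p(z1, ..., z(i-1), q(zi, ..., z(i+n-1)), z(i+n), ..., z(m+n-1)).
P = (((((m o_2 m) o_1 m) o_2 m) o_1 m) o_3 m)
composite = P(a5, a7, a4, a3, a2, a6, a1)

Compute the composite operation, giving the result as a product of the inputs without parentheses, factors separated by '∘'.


a5 ∘ a7 ∘ a4 ∘ a3 ∘ a2 ∘ a6 ∘ a1

Associativity of m dissolves the nesting; only the a-input order survives.
m(a5, a7) unparenthesizes to a5 ∘ a7
m(a4, a3) unparenthesizes to a4 ∘ a3
m(m(a4, a3), a2) unparenthesizes to a4 ∘ a3 ∘ a2
m(m(a5, a7), m(m(a4, a3), a2)) unparenthesizes to a5 ∘ a7 ∘ a4 ∘ a3 ∘ a2
m(a6, a1) unparenthesizes to a6 ∘ a1
m(m(m(a5, a7), m(m(a4, a3), a2)), m(a6, a1)) unparenthesizes to a5 ∘ a7 ∘ a4 ∘ a3 ∘ a2 ∘ a6 ∘ a1


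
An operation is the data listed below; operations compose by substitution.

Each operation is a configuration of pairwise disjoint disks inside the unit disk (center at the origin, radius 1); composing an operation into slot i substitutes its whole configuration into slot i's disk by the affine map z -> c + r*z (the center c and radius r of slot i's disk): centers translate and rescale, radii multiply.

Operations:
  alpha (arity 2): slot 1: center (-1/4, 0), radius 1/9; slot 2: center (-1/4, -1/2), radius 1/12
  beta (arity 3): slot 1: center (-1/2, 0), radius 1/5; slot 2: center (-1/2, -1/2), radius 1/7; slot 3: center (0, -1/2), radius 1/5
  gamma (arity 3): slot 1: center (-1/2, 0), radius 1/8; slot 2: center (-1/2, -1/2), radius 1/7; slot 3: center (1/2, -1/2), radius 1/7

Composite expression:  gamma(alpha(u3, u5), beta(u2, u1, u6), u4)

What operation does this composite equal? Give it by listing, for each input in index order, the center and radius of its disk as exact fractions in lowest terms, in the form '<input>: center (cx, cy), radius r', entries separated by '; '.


u1: center (-4/7, -4/7), radius 1/49; u2: center (-4/7, -1/2), radius 1/35; u3: center (-17/32, 0), radius 1/72; u4: center (1/2, -1/2), radius 1/7; u5: center (-17/32, -1/16), radius 1/96; u6: center (-1/2, -4/7), radius 1/35

Follow each u-input down from gamma: c' goes to c + r*c', radius to r*r'.
tracing u3 down its 2-map path: center (-17/32, 0), radius 1/72
tracing u5 down its 2-map path: center (-17/32, -1/16), radius 1/96
tracing u2 down its 2-map path: center (-4/7, -1/2), radius 1/35
tracing u1 down its 2-map path: center (-4/7, -4/7), radius 1/49
tracing u6 down its 2-map path: center (-1/2, -4/7), radius 1/35
tracing u4 down its 1-map path: center (1/2, -1/2), radius 1/7


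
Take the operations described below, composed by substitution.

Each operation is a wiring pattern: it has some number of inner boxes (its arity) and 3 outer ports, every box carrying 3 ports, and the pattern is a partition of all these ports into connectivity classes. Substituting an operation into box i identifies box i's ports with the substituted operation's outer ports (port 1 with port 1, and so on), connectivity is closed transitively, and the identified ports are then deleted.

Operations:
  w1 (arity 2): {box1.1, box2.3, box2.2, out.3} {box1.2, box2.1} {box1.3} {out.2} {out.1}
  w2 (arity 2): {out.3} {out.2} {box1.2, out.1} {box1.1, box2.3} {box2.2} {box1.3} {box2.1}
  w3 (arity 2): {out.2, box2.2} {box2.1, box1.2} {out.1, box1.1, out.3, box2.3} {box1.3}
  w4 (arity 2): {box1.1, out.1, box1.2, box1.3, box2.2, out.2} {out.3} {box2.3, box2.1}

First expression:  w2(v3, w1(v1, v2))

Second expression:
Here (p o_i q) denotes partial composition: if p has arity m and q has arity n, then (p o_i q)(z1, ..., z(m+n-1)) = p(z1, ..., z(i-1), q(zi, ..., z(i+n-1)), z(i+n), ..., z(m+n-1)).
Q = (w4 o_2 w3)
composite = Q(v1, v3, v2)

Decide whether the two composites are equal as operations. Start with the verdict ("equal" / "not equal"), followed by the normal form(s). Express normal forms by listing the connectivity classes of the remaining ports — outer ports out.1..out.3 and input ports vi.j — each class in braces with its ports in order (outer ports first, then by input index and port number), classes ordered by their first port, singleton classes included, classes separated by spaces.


The first expression, normalized: {out.1, v3.2} {out.2} {out.3} {v1.1, v2.2, v2.3, v3.1} {v1.2, v2.1} {v1.3} {v3.3}
The second expression, normalized: {out.1, out.2, v1.1, v1.2, v1.3, v2.2} {out.3} {v2.1, v3.2} {v2.3, v3.1} {v3.3}
Different reductions; not equal.

not equal — first {out.1, v3.2} {out.2} {out.3} {v1.1, v2.2, v2.3, v3.1} {v1.2, v2.1} {v1.3} {v3.3}, second {out.1, out.2, v1.1, v1.2, v1.3, v2.2} {out.3} {v2.1, v3.2} {v2.3, v3.1} {v3.3}


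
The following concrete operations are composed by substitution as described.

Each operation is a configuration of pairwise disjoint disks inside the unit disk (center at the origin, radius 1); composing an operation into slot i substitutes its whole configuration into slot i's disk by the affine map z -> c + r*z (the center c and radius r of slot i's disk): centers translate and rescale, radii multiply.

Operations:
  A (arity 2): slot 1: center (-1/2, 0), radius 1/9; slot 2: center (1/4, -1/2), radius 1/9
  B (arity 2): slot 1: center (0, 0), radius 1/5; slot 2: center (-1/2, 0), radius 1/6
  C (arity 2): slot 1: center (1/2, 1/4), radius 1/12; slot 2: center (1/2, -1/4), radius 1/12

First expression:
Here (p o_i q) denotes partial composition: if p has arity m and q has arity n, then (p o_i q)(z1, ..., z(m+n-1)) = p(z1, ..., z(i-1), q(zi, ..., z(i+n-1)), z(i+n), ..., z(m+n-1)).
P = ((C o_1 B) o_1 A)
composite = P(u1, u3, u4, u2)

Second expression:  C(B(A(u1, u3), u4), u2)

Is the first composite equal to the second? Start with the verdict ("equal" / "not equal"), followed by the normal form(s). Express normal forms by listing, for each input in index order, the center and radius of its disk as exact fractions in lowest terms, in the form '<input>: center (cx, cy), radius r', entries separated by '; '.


equal — both sides give u1: center (59/120, 1/4), radius 1/540; u2: center (1/2, -1/4), radius 1/12; u3: center (121/240, 29/120), radius 1/540; u4: center (11/24, 1/4), radius 1/72


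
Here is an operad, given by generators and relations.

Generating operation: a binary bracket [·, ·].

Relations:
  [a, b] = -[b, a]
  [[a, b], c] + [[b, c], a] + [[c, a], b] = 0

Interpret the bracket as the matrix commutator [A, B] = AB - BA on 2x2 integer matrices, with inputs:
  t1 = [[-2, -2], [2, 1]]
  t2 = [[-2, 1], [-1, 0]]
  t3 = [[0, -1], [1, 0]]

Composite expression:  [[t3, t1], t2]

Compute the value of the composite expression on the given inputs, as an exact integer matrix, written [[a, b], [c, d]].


[t3, t1] = [[0, -3], [-3, 0]]
[[t3, t1], t2] = [[6, -6], [6, -6]]

[[6, -6], [6, -6]]


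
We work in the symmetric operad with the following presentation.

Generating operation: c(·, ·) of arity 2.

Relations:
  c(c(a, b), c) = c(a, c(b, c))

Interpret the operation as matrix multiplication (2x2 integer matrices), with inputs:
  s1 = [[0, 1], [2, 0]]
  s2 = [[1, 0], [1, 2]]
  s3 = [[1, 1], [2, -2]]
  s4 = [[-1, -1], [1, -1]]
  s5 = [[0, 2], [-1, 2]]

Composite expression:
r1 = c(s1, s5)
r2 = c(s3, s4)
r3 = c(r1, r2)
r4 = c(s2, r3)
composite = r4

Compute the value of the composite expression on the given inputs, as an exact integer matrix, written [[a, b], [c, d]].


c(s1, s5) = [[-1, 2], [0, 4]]
c(s3, s4) = [[0, -2], [-4, 0]]
c(c(s1, s5), c(s3, s4)) = [[-8, 2], [-16, 0]]
c(s2, c(c(s1, s5), c(s3, s4))) = [[-8, 2], [-40, 2]]

[[-8, 2], [-40, 2]]


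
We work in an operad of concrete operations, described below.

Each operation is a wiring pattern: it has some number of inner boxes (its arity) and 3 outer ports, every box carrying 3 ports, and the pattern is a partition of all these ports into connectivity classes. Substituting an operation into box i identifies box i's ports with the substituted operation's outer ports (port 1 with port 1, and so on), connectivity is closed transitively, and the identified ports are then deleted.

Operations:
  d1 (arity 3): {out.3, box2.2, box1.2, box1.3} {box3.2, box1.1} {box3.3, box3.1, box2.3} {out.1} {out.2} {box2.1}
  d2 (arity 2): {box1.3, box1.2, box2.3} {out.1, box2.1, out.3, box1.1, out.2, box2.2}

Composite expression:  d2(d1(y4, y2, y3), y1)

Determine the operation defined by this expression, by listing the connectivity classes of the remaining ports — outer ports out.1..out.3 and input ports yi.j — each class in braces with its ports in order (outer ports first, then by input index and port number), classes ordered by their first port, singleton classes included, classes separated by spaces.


Treat the ports identified at d2 as solder joints: merge, then drop.
stage d1: inputs (y4, y2, y3), connectivity {out.1} {out.2} {out.3, y2.2, y4.2, y4.3} {y2.1} {y2.3, y3.1, y3.3} {y3.2, y4.1}, out.j its boundary
stage d2: inputs (y4, y2, y3, y1), connectivity {out.1, out.2, out.3, y1.1, y1.2} {y1.3, y2.2, y4.2, y4.3} {y2.1} {y2.3, y3.1, y3.3} {y3.2, y4.1}, out.j its boundary

{out.1, out.2, out.3, y1.1, y1.2} {y1.3, y2.2, y4.2, y4.3} {y2.1} {y2.3, y3.1, y3.3} {y3.2, y4.1}


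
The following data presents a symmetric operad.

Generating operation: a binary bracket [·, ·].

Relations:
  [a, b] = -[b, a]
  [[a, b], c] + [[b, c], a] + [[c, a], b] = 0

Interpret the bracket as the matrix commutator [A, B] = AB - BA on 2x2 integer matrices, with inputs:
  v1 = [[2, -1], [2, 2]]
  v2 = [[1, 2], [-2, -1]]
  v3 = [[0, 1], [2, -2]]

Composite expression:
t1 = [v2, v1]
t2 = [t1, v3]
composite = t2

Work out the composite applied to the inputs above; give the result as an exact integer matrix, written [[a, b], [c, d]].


[[0, 8], [-16, 0]]


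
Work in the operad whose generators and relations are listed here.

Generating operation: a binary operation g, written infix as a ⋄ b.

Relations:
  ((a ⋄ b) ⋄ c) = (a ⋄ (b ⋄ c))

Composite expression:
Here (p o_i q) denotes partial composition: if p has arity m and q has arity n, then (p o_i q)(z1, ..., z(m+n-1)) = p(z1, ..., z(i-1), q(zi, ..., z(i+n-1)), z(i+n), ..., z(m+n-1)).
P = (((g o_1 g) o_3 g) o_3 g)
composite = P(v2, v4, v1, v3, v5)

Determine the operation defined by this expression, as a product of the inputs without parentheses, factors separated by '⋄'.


v2 ⋄ v4 ⋄ v1 ⋄ v3 ⋄ v5

All parenthesizations of g agree; list the v-inputs left to right.
(v2 ⋄ v4) flattens to v2 ⋄ v4
(v1 ⋄ v3) flattens to v1 ⋄ v3
((v1 ⋄ v3) ⋄ v5) flattens to v1 ⋄ v3 ⋄ v5
((v2 ⋄ v4) ⋄ ((v1 ⋄ v3) ⋄ v5)) flattens to v2 ⋄ v4 ⋄ v1 ⋄ v3 ⋄ v5


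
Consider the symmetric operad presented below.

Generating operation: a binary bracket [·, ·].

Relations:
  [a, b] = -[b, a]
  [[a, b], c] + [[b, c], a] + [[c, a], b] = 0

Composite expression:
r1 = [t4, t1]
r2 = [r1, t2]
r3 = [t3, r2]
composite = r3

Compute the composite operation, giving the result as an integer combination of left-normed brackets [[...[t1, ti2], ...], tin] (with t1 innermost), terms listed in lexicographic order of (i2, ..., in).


Skip Jacobi rewriting: expand, keep t1-initial words, read off terms.
Composite bracket: [t3, [[t4, t1], t2]]
The bracket unfolds into 8 signed words via [a, b] = ab - ba (2^3 = 8).
Coefficients come from the t1-initial words:
  from t1t4t2t3, sign +1: term +[[[t1, t4], t2], t3]

[[[t1, t4], t2], t3]
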